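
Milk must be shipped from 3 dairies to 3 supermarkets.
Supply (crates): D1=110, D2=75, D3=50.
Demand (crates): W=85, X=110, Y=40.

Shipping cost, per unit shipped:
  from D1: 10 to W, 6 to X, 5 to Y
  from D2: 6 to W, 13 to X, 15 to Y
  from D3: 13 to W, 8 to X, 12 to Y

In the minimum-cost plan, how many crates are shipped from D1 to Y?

Solving gives:
  D1–W: 10 × 10 = 100
  D1–X: 60 × 6 = 360
  D1–Y: 40 × 5 = 200
  D2–W: 75 × 6 = 450
  D3–X: 50 × 8 = 400
Total cost = 1510.
So D1→Y carries 40 crates.

40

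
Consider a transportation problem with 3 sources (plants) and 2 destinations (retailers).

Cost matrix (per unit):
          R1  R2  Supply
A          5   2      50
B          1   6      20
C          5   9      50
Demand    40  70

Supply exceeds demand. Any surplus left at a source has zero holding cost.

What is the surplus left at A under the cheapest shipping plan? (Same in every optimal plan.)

0

An optimal plan:
  A→R2: 50 units
  B→R1: 20 units
  C→R1: 20 units
  C→R2: 20 units
Total cost = 400.
A ships 50 of its 50, leaving 0.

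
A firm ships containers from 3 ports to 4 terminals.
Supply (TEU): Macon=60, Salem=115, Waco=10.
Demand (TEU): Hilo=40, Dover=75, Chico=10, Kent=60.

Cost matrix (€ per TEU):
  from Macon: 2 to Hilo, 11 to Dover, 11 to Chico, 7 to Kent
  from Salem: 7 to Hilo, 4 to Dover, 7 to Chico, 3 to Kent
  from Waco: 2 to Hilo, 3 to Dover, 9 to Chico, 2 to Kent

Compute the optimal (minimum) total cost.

A cheapest plan:
  Macon–Hilo: 40 TEU
  Macon–Kent: 20 TEU
  Salem–Dover: 75 TEU
  Salem–Chico: 10 TEU
  Salem–Kent: 30 TEU
  Waco–Kent: 10 TEU
Total cost = €700.

700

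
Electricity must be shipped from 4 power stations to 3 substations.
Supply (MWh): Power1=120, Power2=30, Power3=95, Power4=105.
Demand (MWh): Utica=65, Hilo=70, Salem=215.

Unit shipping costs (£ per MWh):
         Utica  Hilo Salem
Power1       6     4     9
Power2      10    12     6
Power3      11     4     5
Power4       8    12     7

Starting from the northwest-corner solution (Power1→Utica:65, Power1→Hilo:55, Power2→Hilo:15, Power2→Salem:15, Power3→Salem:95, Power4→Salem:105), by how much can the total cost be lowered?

Current plan cost = 65·6 + 55·4 + 15·12 + 15·6 + 95·5 + 105·7 = £2090.
Optimal plan:
  Power1 to Utica: 50 × £6 = £300
  Power1 to Hilo: 70 × £4 = £280
  Power2 to Salem: 30 × £6 = £180
  Power3 to Salem: 95 × £5 = £475
  Power4 to Utica: 15 × £8 = £120
  Power4 to Salem: 90 × £7 = £630
Optimal cost = £1985.
Saving = 2090 − 1985 = £105.

105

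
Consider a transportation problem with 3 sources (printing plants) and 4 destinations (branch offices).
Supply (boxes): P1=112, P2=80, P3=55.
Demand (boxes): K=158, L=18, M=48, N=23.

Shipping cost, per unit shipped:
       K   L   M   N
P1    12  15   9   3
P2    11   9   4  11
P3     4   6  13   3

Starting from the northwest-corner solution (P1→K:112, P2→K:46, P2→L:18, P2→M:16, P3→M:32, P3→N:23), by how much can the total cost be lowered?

Current plan cost = 112·12 + 46·11 + 18·9 + 16·4 + 32·13 + 23·3 = 2561.
Optimal plan:
  P1–K: 89 boxes
  P1–N: 23 boxes
  P2–K: 14 boxes
  P2–L: 18 boxes
  P2–M: 48 boxes
  P3–K: 55 boxes
Optimal cost = 1865.
Saving = 2561 − 1865 = 696.

696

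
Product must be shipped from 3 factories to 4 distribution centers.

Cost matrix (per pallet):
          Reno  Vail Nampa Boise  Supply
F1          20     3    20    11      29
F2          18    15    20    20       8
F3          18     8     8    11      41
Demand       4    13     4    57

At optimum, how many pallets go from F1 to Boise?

Solving gives:
  F1->Vail: 13 × 3 = 39
  F1->Boise: 16 × 11 = 176
  F2->Reno: 4 × 18 = 72
  F2->Boise: 4 × 20 = 80
  F3->Nampa: 4 × 8 = 32
  F3->Boise: 37 × 11 = 407
Total cost = 806.
So F1→Boise carries 16 pallets.

16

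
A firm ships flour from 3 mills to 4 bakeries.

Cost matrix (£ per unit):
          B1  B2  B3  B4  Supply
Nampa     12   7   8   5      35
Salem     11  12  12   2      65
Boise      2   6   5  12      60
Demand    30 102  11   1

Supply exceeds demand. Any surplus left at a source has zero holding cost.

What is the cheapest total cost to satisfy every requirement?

1052

One minimum-cost allocation:
  Nampa–B2: 35 × £7 = £245
  Salem–B2: 48 × £12 = £576
  Salem–B4: 1 × £2 = £2
  Boise–B1: 30 × £2 = £60
  Boise–B2: 19 × £6 = £114
  Boise–B3: 11 × £5 = £55
Total = 245 + 576 + 2 + 60 + 114 + 55 = £1052.
(Supply check: Nampa ships 35; Salem ships 49; Boise ships 60.)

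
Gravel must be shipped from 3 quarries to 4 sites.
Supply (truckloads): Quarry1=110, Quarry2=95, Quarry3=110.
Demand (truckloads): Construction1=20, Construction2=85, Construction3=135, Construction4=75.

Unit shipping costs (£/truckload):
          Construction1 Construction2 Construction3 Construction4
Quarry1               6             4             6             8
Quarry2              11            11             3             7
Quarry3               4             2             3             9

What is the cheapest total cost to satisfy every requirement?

1325

An optimal shipping plan:
  Quarry1->Construction2: 35 truckloads
  Quarry1->Construction4: 75 truckloads
  Quarry2->Construction3: 95 truckloads
  Quarry3->Construction1: 20 truckloads
  Quarry3->Construction2: 50 truckloads
  Quarry3->Construction3: 40 truckloads
Total cost = £1325.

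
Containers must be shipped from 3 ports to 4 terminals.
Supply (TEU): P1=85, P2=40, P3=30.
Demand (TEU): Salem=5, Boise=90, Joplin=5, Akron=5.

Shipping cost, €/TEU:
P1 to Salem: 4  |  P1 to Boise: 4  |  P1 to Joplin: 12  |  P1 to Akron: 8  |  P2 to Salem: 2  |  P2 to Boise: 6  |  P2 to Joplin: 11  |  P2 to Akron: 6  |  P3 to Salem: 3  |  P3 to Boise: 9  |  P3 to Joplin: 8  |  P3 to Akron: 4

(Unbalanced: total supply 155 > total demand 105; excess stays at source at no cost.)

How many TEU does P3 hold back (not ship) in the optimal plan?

Minimum-cost shipments:
  P1 to Boise: 85 TEU
  P2 to Salem: 5 TEU
  P2 to Boise: 5 TEU
  P3 to Joplin: 5 TEU
  P3 to Akron: 5 TEU
Total cost = €440.
P3 ships 10 of its 30, leaving 20.

20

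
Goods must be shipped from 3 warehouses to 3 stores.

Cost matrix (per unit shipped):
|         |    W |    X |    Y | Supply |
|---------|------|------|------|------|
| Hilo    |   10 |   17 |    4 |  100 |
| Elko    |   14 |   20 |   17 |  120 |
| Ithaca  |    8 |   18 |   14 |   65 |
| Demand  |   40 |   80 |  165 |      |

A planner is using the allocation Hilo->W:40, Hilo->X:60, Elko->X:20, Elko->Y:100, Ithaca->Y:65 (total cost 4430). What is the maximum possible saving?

Current plan cost = 40·10 + 60·17 + 20·20 + 100·17 + 65·14 = 4430.
Optimal plan:
  Hilo→Y: 100 units
  Elko→X: 80 units
  Elko→Y: 40 units
  Ithaca→W: 40 units
  Ithaca→Y: 25 units
Optimal cost = 3350.
Saving = 4430 − 3350 = 1080.

1080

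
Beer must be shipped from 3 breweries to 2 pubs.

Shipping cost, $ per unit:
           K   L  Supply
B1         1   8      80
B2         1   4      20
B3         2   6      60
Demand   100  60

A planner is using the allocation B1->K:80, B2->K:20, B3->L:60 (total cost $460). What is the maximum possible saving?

Current plan cost = 80·1 + 20·1 + 60·6 = $460.
Optimal plan:
  B1 to K: 80 × $1 = $80
  B2 to L: 20 × $4 = $80
  B3 to K: 20 × $2 = $40
  B3 to L: 40 × $6 = $240
Optimal cost = $440.
Saving = 460 − 440 = $20.

20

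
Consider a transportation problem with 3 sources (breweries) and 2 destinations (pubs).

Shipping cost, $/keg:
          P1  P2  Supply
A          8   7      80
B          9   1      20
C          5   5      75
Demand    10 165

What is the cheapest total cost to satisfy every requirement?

An optimal shipping plan:
  A→P2: 80 kegs
  B→P2: 20 kegs
  C→P1: 10 kegs
  C→P2: 65 kegs
Total cost = $955.

955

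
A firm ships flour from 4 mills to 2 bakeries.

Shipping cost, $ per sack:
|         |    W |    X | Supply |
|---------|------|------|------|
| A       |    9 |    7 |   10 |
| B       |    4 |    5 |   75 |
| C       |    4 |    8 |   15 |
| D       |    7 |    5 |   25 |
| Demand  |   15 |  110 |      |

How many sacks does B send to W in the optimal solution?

0

The minimum-cost plan:
  A->X: 10 × $7 = $70
  B->X: 75 × $5 = $375
  C->W: 15 × $4 = $60
  D->X: 25 × $5 = $125
Total cost = $630.
The route B→W is not used.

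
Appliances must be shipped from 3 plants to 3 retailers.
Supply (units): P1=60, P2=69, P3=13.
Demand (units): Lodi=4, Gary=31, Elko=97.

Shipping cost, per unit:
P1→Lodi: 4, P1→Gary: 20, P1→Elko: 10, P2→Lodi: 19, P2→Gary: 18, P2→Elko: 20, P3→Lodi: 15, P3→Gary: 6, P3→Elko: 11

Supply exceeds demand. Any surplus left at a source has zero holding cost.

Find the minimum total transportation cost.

A cheapest plan:
  P1->Lodi: 4 × 4 = 16
  P1->Elko: 56 × 10 = 560
  P2->Gary: 18 × 18 = 324
  P2->Elko: 41 × 20 = 820
  P3->Gary: 13 × 6 = 78
Total = 16 + 560 + 324 + 820 + 78 = 1798.

1798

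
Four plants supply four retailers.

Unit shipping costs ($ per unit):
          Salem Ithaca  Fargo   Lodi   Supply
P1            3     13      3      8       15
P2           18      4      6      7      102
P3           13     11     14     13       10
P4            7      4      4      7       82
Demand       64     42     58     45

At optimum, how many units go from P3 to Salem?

Optimal shipments:
  P1–Salem: 15 × $3 = $45
  P2–Ithaca: 42 × $4 = $168
  P2–Fargo: 15 × $6 = $90
  P2–Lodi: 45 × $7 = $315
  P3–Salem: 10 × $13 = $130
  P4–Salem: 39 × $7 = $273
  P4–Fargo: 43 × $4 = $172
Total cost = $1193.
So P3→Salem carries 10 units.

10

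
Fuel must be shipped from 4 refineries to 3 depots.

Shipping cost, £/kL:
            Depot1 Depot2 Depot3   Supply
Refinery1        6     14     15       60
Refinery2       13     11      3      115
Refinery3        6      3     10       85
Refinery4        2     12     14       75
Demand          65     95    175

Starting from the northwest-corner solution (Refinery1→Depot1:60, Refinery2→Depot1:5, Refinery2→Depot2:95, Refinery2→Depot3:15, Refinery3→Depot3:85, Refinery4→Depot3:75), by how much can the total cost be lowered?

Current plan cost = 60·6 + 5·13 + 95·11 + 15·3 + 85·10 + 75·14 = £3415.
Optimal plan:
  Refinery1–Depot3: 60 × £15 = £900
  Refinery2–Depot3: 115 × £3 = £345
  Refinery3–Depot2: 85 × £3 = £255
  Refinery4–Depot1: 65 × £2 = £130
  Refinery4–Depot2: 10 × £12 = £120
Optimal cost = £1750.
Saving = 3415 − 1750 = £1665.

1665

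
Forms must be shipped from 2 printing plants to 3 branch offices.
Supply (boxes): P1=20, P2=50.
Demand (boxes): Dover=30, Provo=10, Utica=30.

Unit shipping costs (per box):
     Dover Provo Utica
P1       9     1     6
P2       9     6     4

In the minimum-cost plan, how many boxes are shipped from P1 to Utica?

0

Solving gives:
  P1->Dover: 10 boxes
  P1->Provo: 10 boxes
  P2->Dover: 20 boxes
  P2->Utica: 30 boxes
Total cost = 400.
The route P1→Utica is not used.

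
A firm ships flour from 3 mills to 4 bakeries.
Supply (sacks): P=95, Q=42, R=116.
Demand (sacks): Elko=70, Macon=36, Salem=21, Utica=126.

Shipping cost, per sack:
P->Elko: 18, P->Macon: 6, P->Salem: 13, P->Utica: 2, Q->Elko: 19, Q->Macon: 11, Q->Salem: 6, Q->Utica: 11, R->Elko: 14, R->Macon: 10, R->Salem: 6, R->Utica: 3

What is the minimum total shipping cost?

A cheapest plan:
  P→Macon: 15 × 6 = 90
  P→Utica: 80 × 2 = 160
  Q→Macon: 21 × 11 = 231
  Q→Salem: 21 × 6 = 126
  R→Elko: 70 × 14 = 980
  R→Utica: 46 × 3 = 138
Total = 90 + 160 + 231 + 126 + 980 + 138 = 1725.

1725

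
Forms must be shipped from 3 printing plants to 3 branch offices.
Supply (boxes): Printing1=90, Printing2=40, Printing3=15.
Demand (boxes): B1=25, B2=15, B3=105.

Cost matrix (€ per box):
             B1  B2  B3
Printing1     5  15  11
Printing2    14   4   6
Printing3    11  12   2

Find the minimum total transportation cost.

1080

Optimal allocation:
  Printing1→B1: 25 × €5 = €125
  Printing1→B3: 65 × €11 = €715
  Printing2→B2: 15 × €4 = €60
  Printing2→B3: 25 × €6 = €150
  Printing3→B3: 15 × €2 = €30
Total = 125 + 715 + 60 + 150 + 30 = €1080.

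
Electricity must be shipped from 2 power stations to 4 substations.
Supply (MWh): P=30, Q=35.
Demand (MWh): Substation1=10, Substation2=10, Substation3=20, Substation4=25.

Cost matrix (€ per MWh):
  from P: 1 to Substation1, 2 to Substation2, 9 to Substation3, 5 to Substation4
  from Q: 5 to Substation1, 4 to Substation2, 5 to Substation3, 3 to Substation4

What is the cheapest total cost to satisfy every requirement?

225

Optimal allocation:
  P->Substation1: 10 × €1 = €10
  P->Substation2: 10 × €2 = €20
  P->Substation4: 10 × €5 = €50
  Q->Substation3: 20 × €5 = €100
  Q->Substation4: 15 × €3 = €45
Total = 10 + 20 + 50 + 100 + 45 = €225.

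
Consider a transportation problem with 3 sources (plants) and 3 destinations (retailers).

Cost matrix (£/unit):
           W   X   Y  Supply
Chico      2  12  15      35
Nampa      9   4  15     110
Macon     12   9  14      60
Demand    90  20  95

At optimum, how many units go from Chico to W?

Solving gives:
  Chico to W: 35 × £2 = £70
  Nampa to W: 55 × £9 = £495
  Nampa to X: 20 × £4 = £80
  Nampa to Y: 35 × £15 = £525
  Macon to Y: 60 × £14 = £840
Total cost = £2010.
So Chico→W carries 35 units.

35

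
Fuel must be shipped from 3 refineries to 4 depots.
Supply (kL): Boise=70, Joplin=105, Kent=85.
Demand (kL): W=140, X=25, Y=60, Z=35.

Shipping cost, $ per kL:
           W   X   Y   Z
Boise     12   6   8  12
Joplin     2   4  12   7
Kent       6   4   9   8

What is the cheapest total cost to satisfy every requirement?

An optimal shipping plan:
  Boise->X: 10 kL
  Boise->Y: 60 kL
  Joplin->W: 105 kL
  Kent->W: 35 kL
  Kent->X: 15 kL
  Kent->Z: 35 kL
Total cost = $1300.
(Supply check: Boise ships 70; Joplin ships 105; Kent ships 85.)

1300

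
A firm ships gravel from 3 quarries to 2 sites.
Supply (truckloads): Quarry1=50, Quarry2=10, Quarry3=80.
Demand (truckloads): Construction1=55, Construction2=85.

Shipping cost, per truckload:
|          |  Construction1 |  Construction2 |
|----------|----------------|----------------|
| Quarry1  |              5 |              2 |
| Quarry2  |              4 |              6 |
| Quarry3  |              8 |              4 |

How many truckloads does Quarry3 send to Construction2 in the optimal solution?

80

Solving gives:
  Quarry1–Construction1: 45 × 5 = 225
  Quarry1–Construction2: 5 × 2 = 10
  Quarry2–Construction1: 10 × 4 = 40
  Quarry3–Construction2: 80 × 4 = 320
Total cost = 595.
So Quarry3→Construction2 carries 80 truckloads.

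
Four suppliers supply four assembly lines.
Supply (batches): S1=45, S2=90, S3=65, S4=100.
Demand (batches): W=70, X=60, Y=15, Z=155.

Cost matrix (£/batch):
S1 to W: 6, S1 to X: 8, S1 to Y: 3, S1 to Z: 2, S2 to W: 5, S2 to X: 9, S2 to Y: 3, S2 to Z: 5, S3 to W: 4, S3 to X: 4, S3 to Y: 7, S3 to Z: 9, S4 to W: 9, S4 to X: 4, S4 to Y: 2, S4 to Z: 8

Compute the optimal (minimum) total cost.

1270

One minimum-cost allocation:
  S1→Z: 45 × £2 = £90
  S2→W: 5 × £5 = £25
  S2→Z: 85 × £5 = £425
  S3→W: 65 × £4 = £260
  S4→X: 60 × £4 = £240
  S4→Y: 15 × £2 = £30
  S4→Z: 25 × £8 = £200
Total = 90 + 25 + 425 + 260 + 240 + 30 + 200 = £1270.
(Supply check: S1 ships 45; S2 ships 90; S3 ships 65; S4 ships 100.)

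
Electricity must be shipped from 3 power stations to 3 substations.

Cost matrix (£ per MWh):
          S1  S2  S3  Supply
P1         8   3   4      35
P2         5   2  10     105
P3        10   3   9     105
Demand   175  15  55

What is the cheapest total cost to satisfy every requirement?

1590

An optimal shipping plan:
  P1->S3: 35 × £4 = £140
  P2->S1: 105 × £5 = £525
  P3->S1: 70 × £10 = £700
  P3->S2: 15 × £3 = £45
  P3->S3: 20 × £9 = £180
Total = 140 + 525 + 700 + 45 + 180 = £1590.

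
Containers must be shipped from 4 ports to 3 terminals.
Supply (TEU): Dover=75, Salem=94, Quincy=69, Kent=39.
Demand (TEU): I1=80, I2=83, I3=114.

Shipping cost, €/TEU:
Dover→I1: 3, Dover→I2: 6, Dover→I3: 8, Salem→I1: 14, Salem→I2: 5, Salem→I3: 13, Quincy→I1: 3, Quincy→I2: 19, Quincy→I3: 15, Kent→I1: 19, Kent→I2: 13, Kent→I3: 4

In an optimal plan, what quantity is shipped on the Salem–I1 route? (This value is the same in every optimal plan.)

Solving gives:
  Dover->I1: 11 × €3 = €33
  Dover->I3: 64 × €8 = €512
  Salem->I2: 83 × €5 = €415
  Salem->I3: 11 × €13 = €143
  Quincy->I1: 69 × €3 = €207
  Kent->I3: 39 × €4 = €156
Total cost = €1466.
The route Salem→I1 is not used.

0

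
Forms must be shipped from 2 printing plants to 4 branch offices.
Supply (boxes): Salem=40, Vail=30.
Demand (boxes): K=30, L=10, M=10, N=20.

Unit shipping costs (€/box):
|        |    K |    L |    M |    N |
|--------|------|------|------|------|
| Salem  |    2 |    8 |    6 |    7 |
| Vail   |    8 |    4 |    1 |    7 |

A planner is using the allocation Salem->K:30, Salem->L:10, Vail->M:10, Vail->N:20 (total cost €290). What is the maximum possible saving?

40

Current plan cost = 30·2 + 10·8 + 10·1 + 20·7 = €290.
Optimal plan:
  Salem–K: 30 × €2 = €60
  Salem–N: 10 × €7 = €70
  Vail–L: 10 × €4 = €40
  Vail–M: 10 × €1 = €10
  Vail–N: 10 × €7 = €70
Optimal cost = €250.
Saving = 290 − 250 = €40.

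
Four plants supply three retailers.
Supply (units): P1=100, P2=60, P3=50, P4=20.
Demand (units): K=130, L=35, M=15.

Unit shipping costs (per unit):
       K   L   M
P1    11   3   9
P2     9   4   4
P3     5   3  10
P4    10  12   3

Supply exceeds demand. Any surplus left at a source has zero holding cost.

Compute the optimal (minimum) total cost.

1155

An optimal shipping plan:
  P1->K: 15 × 11 = 165
  P1->L: 35 × 3 = 105
  P2->K: 60 × 9 = 540
  P3->K: 50 × 5 = 250
  P4->K: 5 × 10 = 50
  P4->M: 15 × 3 = 45
Total = 165 + 105 + 540 + 250 + 50 + 45 = 1155.
(Supply check: P1 ships 50; P2 ships 60; P3 ships 50; P4 ships 20.)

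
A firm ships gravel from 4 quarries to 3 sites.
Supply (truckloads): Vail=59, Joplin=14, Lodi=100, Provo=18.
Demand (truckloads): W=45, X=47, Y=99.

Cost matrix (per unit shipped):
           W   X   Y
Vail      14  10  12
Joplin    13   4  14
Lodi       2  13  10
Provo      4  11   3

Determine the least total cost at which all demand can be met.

Optimal allocation:
  Vail->X: 33 × 10 = 330
  Vail->Y: 26 × 12 = 312
  Joplin->X: 14 × 4 = 56
  Lodi->W: 45 × 2 = 90
  Lodi->Y: 55 × 10 = 550
  Provo->Y: 18 × 3 = 54
Total = 330 + 312 + 56 + 90 + 550 + 54 = 1392.

1392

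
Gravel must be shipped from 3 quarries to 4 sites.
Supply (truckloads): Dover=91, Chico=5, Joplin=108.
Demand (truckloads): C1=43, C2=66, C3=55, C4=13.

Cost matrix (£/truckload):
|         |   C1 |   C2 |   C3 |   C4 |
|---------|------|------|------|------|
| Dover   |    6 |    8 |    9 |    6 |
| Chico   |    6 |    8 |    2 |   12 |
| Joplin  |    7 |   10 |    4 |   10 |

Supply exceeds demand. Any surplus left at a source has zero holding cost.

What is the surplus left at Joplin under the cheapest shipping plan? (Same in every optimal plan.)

27

Minimum-cost shipments:
  Dover→C1: 12 × £6 = £72
  Dover→C2: 66 × £8 = £528
  Dover→C4: 13 × £6 = £78
  Chico→C3: 5 × £2 = £10
  Joplin→C1: 31 × £7 = £217
  Joplin→C3: 50 × £4 = £200
Total cost = £1105.
Joplin ships 81 of its 108, leaving 27.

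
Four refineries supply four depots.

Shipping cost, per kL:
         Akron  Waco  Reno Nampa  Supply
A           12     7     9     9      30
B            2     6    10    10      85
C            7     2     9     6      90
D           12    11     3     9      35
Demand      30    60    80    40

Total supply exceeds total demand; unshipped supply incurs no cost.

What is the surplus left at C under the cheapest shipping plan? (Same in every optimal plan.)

Minimum-cost shipments:
  A–Reno: 30 × 9 = 270
  B–Akron: 30 × 2 = 60
  B–Reno: 15 × 10 = 150
  B–Nampa: 10 × 10 = 100
  C–Waco: 60 × 2 = 120
  C–Nampa: 30 × 6 = 180
  D–Reno: 35 × 3 = 105
Total cost = 985.
C ships 90 of its 90, leaving 0.

0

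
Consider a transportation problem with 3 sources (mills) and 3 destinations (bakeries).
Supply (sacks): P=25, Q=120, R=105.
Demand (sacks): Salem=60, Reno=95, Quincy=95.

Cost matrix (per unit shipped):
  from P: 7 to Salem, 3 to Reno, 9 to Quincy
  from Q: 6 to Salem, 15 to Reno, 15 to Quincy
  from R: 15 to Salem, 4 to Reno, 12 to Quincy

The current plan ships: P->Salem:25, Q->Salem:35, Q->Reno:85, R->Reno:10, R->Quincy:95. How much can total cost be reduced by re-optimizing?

855

Current plan cost = 25·7 + 35·6 + 85·15 + 10·4 + 95·12 = 2840.
Optimal plan:
  P to Quincy: 25 × 9 = 225
  Q to Salem: 60 × 6 = 360
  Q to Quincy: 60 × 15 = 900
  R to Reno: 95 × 4 = 380
  R to Quincy: 10 × 12 = 120
Optimal cost = 1985.
Saving = 2840 − 1985 = 855.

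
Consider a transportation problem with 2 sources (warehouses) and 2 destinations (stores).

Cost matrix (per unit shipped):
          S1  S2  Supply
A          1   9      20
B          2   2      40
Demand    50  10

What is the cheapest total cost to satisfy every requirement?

Optimal allocation:
  A–S1: 20 units
  B–S1: 30 units
  B–S2: 10 units
Total cost = 100.

100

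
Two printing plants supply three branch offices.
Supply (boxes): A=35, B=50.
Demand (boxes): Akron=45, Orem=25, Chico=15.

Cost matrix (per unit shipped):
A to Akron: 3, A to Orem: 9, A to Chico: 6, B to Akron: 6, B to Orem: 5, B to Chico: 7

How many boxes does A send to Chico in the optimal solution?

Optimal shipments:
  A to Akron: 35 boxes
  B to Akron: 10 boxes
  B to Orem: 25 boxes
  B to Chico: 15 boxes
Total cost = 395.
The route A→Chico is not used.

0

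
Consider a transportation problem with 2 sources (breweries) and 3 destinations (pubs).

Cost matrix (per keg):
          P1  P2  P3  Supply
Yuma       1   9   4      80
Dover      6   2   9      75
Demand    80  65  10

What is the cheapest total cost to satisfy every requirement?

300

A cheapest plan:
  Yuma to P1: 70 × 1 = 70
  Yuma to P3: 10 × 4 = 40
  Dover to P1: 10 × 6 = 60
  Dover to P2: 65 × 2 = 130
Total = 70 + 40 + 60 + 130 = 300.
(Supply check: Yuma ships 80; Dover ships 75.)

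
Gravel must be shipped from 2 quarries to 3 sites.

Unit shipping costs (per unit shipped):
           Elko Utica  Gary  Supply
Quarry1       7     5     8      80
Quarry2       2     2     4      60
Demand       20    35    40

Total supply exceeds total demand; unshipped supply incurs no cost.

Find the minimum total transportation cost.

375

One minimum-cost allocation:
  Quarry1->Utica: 35 × 5 = 175
  Quarry2->Elko: 20 × 2 = 40
  Quarry2->Gary: 40 × 4 = 160
Total = 175 + 40 + 160 = 375.
(Supply check: Quarry1 ships 35; Quarry2 ships 60.)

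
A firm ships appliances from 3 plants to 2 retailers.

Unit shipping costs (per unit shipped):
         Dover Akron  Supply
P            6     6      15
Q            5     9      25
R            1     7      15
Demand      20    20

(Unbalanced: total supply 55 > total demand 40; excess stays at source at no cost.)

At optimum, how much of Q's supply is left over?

Minimum-cost shipments:
  P→Akron: 15 × 6 = 90
  Q→Dover: 5 × 5 = 25
  Q→Akron: 5 × 9 = 45
  R→Dover: 15 × 1 = 15
Total cost = 175.
Q ships 10 of its 25, leaving 15.

15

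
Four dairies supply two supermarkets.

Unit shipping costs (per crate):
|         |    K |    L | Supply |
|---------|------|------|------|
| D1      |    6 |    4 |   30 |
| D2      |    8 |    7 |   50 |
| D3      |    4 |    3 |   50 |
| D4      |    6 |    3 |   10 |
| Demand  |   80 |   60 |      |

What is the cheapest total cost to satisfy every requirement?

A cheapest plan:
  D1→L: 30 crates
  D2→K: 50 crates
  D3→K: 30 crates
  D3→L: 20 crates
  D4→L: 10 crates
Total cost = 730.

730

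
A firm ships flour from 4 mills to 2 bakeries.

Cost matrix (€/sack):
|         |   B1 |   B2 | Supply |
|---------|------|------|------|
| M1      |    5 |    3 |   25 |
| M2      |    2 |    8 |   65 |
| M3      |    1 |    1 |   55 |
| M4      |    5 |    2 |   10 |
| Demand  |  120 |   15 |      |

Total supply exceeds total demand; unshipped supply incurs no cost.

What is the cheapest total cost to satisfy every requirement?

220

Optimal allocation:
  M1 to B2: 5 × €3 = €15
  M2 to B1: 65 × €2 = €130
  M3 to B1: 55 × €1 = €55
  M4 to B2: 10 × €2 = €20
Total = 15 + 130 + 55 + 20 = €220.
(Supply check: M1 ships 5; M2 ships 65; M3 ships 55; M4 ships 10.)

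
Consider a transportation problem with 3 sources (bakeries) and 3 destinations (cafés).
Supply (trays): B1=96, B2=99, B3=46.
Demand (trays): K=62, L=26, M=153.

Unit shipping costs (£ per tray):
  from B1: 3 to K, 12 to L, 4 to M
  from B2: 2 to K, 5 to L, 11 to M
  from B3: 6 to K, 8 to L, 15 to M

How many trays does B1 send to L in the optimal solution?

0

The minimum-cost plan:
  B1 to M: 96 × £4 = £384
  B2 to K: 42 × £2 = £84
  B2 to M: 57 × £11 = £627
  B3 to K: 20 × £6 = £120
  B3 to L: 26 × £8 = £208
Total cost = £1423.
The route B1→L is not used.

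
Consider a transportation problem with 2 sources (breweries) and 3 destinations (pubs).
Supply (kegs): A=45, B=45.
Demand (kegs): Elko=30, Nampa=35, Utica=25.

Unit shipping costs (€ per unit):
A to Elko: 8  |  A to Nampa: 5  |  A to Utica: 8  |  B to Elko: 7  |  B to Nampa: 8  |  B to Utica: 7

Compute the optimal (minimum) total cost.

570

An optimal shipping plan:
  A→Elko: 10 × €8 = €80
  A→Nampa: 35 × €5 = €175
  B→Elko: 20 × €7 = €140
  B→Utica: 25 × €7 = €175
Total = 80 + 175 + 140 + 175 = €570.
(Supply check: A ships 45; B ships 45.)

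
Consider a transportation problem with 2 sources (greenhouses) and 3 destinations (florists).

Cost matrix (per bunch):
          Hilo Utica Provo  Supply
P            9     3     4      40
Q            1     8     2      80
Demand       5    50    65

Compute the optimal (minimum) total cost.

335

Optimal allocation:
  P->Utica: 40 × 3 = 120
  Q->Hilo: 5 × 1 = 5
  Q->Utica: 10 × 8 = 80
  Q->Provo: 65 × 2 = 130
Total = 120 + 5 + 80 + 130 = 335.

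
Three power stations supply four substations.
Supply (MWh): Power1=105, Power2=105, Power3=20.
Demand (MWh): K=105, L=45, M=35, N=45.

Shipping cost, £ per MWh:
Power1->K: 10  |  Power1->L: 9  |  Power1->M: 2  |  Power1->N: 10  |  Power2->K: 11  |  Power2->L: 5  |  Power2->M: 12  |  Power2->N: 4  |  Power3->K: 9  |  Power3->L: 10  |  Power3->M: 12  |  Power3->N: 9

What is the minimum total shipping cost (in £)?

One minimum-cost allocation:
  Power1->K: 70 MWh
  Power1->M: 35 MWh
  Power2->K: 15 MWh
  Power2->L: 45 MWh
  Power2->N: 45 MWh
  Power3->K: 20 MWh
Total cost = £1520.

1520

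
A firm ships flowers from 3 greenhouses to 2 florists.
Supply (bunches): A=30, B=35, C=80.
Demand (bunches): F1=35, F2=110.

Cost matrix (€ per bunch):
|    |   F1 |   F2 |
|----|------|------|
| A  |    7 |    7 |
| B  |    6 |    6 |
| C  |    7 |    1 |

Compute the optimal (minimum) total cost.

A cheapest plan:
  A–F1: 30 × €7 = €210
  B–F1: 5 × €6 = €30
  B–F2: 30 × €6 = €180
  C–F2: 80 × €1 = €80
Total = 210 + 30 + 180 + 80 = €500.

500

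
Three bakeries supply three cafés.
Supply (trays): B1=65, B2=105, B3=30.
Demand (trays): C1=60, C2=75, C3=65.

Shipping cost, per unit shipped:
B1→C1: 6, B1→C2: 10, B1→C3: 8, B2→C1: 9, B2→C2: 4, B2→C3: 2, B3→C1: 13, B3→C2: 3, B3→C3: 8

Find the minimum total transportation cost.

Optimal allocation:
  B1–C1: 60 × 6 = 360
  B1–C2: 5 × 10 = 50
  B2–C2: 40 × 4 = 160
  B2–C3: 65 × 2 = 130
  B3–C2: 30 × 3 = 90
Total = 360 + 50 + 160 + 130 + 90 = 790.
(Supply check: B1 ships 65; B2 ships 105; B3 ships 30.)

790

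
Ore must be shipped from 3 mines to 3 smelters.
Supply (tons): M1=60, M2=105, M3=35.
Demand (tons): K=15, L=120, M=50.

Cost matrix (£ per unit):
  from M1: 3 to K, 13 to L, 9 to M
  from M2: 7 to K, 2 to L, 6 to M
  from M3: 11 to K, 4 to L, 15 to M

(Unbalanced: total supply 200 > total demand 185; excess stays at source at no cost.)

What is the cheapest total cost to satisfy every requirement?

One minimum-cost allocation:
  M1–K: 15 tons
  M1–M: 30 tons
  M2–L: 85 tons
  M2–M: 20 tons
  M3–L: 35 tons
Total cost = £745.
(Supply check: M1 ships 45; M2 ships 105; M3 ships 35.)

745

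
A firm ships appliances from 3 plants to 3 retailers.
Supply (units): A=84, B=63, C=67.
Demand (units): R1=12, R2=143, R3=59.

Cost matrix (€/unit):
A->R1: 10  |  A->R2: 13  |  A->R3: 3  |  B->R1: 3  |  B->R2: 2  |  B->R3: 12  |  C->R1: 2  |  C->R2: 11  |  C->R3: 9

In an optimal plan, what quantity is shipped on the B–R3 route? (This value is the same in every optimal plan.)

0

The minimum-cost plan:
  A–R2: 25 × €13 = €325
  A–R3: 59 × €3 = €177
  B–R2: 63 × €2 = €126
  C–R1: 12 × €2 = €24
  C–R2: 55 × €11 = €605
Total cost = €1257.
The route B→R3 is not used.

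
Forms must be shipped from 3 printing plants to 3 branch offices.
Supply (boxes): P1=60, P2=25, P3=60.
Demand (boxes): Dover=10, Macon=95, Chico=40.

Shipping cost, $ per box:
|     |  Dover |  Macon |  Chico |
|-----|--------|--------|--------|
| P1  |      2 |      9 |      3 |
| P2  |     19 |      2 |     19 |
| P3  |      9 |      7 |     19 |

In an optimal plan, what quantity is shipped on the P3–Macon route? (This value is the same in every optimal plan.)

The minimum-cost plan:
  P1→Dover: 10 × $2 = $20
  P1→Macon: 10 × $9 = $90
  P1→Chico: 40 × $3 = $120
  P2→Macon: 25 × $2 = $50
  P3→Macon: 60 × $7 = $420
Total cost = $700.
So P3→Macon carries 60 boxes.

60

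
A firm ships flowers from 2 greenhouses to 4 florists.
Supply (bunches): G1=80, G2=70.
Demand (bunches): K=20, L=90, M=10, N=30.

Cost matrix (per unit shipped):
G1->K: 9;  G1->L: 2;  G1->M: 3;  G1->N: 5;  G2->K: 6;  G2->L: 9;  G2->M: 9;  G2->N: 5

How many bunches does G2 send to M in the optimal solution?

10

The minimum-cost plan:
  G1→L: 80 bunches
  G2→K: 20 bunches
  G2→L: 10 bunches
  G2→M: 10 bunches
  G2→N: 30 bunches
Total cost = 610.
So G2→M carries 10 bunches.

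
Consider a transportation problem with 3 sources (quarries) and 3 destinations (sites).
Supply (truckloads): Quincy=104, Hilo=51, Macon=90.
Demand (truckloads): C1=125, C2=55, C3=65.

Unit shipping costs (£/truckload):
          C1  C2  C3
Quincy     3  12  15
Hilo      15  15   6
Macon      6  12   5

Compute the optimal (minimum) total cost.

Optimal allocation:
  Quincy–C1: 104 truckloads
  Hilo–C3: 51 truckloads
  Macon–C1: 21 truckloads
  Macon–C2: 55 truckloads
  Macon–C3: 14 truckloads
Total cost = £1474.
(Supply check: Quincy ships 104; Hilo ships 51; Macon ships 90.)

1474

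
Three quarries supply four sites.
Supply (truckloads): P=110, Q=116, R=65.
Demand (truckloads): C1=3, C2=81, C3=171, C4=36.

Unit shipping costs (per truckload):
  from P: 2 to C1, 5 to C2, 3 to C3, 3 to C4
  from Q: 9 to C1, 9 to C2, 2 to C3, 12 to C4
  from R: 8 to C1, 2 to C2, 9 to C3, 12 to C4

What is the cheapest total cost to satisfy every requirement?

Optimal allocation:
  P→C1: 3 × 2 = 6
  P→C2: 16 × 5 = 80
  P→C3: 55 × 3 = 165
  P→C4: 36 × 3 = 108
  Q→C3: 116 × 2 = 232
  R→C2: 65 × 2 = 130
Total = 6 + 80 + 165 + 108 + 232 + 130 = 721.

721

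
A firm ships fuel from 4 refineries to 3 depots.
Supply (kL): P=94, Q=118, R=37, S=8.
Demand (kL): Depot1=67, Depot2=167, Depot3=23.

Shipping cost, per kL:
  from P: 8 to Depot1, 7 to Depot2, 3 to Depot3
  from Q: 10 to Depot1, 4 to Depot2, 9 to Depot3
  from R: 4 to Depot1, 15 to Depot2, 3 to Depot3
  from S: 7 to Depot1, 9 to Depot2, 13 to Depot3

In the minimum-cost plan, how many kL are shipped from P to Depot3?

Optimal shipments:
  P to Depot1: 22 × 8 = 176
  P to Depot2: 49 × 7 = 343
  P to Depot3: 23 × 3 = 69
  Q to Depot2: 118 × 4 = 472
  R to Depot1: 37 × 4 = 148
  S to Depot1: 8 × 7 = 56
Total cost = 1264.
So P→Depot3 carries 23 kL.

23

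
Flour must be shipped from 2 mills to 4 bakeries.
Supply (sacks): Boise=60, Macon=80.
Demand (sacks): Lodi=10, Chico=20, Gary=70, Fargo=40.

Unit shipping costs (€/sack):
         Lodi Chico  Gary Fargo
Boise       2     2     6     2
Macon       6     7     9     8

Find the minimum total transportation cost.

One minimum-cost allocation:
  Boise to Chico: 20 × €2 = €40
  Boise to Fargo: 40 × €2 = €80
  Macon to Lodi: 10 × €6 = €60
  Macon to Gary: 70 × €9 = €630
Total = 40 + 80 + 60 + 630 = €810.

810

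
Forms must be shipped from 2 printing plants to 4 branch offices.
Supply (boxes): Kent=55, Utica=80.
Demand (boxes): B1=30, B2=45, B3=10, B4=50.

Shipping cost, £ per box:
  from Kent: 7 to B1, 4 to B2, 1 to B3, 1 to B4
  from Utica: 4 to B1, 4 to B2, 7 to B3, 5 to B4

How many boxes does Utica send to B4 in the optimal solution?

The minimum-cost plan:
  Kent→B3: 10 × £1 = £10
  Kent→B4: 45 × £1 = £45
  Utica→B1: 30 × £4 = £120
  Utica→B2: 45 × £4 = £180
  Utica→B4: 5 × £5 = £25
Total cost = £380.
So Utica→B4 carries 5 boxes.

5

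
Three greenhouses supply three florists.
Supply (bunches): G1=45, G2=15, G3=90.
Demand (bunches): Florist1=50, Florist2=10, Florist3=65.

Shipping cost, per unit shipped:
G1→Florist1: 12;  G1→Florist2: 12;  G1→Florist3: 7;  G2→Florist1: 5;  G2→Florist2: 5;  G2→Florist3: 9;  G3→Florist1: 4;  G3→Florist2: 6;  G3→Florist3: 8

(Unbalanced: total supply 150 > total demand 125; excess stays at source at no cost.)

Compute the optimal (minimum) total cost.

One minimum-cost allocation:
  G1->Florist3: 45 bunches
  G2->Florist2: 10 bunches
  G3->Florist1: 50 bunches
  G3->Florist3: 20 bunches
Total cost = 725.

725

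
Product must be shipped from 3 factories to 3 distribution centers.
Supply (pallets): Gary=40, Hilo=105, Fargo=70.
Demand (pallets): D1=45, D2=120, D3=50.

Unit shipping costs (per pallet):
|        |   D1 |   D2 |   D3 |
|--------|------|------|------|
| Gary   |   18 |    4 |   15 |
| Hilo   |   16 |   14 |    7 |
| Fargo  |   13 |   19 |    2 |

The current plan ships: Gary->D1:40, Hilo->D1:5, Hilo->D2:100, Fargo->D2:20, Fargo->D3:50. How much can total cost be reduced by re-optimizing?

640

Current plan cost = 40·18 + 5·16 + 100·14 + 20·19 + 50·2 = 2680.
Optimal plan:
  Gary→D2: 40 × 4 = 160
  Hilo→D1: 25 × 16 = 400
  Hilo→D2: 80 × 14 = 1120
  Fargo→D1: 20 × 13 = 260
  Fargo→D3: 50 × 2 = 100
Optimal cost = 2040.
Saving = 2680 − 2040 = 640.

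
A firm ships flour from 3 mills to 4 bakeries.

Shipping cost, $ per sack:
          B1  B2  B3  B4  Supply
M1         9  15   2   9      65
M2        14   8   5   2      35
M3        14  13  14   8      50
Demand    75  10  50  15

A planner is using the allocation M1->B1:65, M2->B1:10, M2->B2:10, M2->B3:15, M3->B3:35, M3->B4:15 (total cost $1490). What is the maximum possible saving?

Current plan cost = 65·9 + 10·14 + 10·8 + 15·5 + 35·14 + 15·8 = $1490.
Optimal plan:
  M1 to B1: 25 × $9 = $225
  M1 to B3: 40 × $2 = $80
  M2 to B2: 10 × $8 = $80
  M2 to B3: 10 × $5 = $50
  M2 to B4: 15 × $2 = $30
  M3 to B1: 50 × $14 = $700
Optimal cost = $1165.
Saving = 1490 − 1165 = $325.

325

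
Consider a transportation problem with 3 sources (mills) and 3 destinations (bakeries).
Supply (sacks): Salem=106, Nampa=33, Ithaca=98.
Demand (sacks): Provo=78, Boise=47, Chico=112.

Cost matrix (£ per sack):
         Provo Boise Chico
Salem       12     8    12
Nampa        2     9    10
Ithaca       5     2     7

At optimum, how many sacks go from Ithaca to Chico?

Optimal shipments:
  Salem->Chico: 106 × £12 = £1272
  Nampa->Provo: 33 × £2 = £66
  Ithaca->Provo: 45 × £5 = £225
  Ithaca->Boise: 47 × £2 = £94
  Ithaca->Chico: 6 × £7 = £42
Total cost = £1699.
So Ithaca→Chico carries 6 sacks.

6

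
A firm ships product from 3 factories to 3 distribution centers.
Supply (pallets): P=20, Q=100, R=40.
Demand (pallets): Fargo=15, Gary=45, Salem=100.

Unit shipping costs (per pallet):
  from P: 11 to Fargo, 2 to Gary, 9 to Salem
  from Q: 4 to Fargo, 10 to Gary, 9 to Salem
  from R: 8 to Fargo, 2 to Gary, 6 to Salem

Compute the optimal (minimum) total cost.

1005

A cheapest plan:
  P->Gary: 20 pallets
  Q->Fargo: 15 pallets
  Q->Salem: 85 pallets
  R->Gary: 25 pallets
  R->Salem: 15 pallets
Total cost = 1005.
(Supply check: P ships 20; Q ships 100; R ships 40.)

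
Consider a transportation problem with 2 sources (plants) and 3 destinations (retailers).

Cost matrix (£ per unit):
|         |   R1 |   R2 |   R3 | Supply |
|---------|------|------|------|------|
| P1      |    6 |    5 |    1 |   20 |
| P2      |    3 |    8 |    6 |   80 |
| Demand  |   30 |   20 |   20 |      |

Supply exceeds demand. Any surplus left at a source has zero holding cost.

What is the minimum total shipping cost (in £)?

270

One minimum-cost allocation:
  P1 to R3: 20 × £1 = £20
  P2 to R1: 30 × £3 = £90
  P2 to R2: 20 × £8 = £160
Total = 20 + 90 + 160 = £270.
(Supply check: P1 ships 20; P2 ships 50.)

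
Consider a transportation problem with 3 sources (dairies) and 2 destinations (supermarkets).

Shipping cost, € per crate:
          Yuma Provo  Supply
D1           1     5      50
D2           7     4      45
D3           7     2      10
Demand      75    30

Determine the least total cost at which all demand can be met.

325

One minimum-cost allocation:
  D1–Yuma: 50 × €1 = €50
  D2–Yuma: 25 × €7 = €175
  D2–Provo: 20 × €4 = €80
  D3–Provo: 10 × €2 = €20
Total = 50 + 175 + 80 + 20 = €325.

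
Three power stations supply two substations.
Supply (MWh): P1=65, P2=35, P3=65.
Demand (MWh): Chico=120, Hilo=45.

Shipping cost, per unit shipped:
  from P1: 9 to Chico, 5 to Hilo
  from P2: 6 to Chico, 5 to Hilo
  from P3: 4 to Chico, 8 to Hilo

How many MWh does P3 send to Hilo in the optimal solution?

Solving gives:
  P1→Chico: 20 × 9 = 180
  P1→Hilo: 45 × 5 = 225
  P2→Chico: 35 × 6 = 210
  P3→Chico: 65 × 4 = 260
Total cost = 875.
The route P3→Hilo is not used.

0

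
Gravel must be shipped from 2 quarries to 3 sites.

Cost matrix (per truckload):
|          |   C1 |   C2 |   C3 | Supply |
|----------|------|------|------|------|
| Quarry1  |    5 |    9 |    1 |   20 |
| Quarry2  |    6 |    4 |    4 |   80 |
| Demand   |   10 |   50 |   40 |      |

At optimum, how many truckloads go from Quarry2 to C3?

Solving gives:
  Quarry1–C3: 20 × 1 = 20
  Quarry2–C1: 10 × 6 = 60
  Quarry2–C2: 50 × 4 = 200
  Quarry2–C3: 20 × 4 = 80
Total cost = 360.
So Quarry2→C3 carries 20 truckloads.

20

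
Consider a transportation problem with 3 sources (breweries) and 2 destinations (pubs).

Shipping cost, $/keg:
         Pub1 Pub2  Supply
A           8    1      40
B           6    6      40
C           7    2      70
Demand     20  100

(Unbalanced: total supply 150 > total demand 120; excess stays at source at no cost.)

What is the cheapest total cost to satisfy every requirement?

280

A cheapest plan:
  A to Pub2: 40 × $1 = $40
  B to Pub1: 20 × $6 = $120
  C to Pub2: 60 × $2 = $120
Total = 40 + 120 + 120 = $280.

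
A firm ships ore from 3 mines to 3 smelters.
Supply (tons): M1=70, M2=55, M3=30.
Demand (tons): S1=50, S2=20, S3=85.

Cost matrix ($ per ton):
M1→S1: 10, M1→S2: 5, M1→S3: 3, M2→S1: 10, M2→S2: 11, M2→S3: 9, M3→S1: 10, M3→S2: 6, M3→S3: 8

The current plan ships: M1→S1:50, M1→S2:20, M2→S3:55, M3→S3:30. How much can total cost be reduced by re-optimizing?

380

Current plan cost = 50·10 + 20·5 + 55·9 + 30·8 = $1335.
Optimal plan:
  M1–S3: 70 × $3 = $210
  M2–S1: 50 × $10 = $500
  M2–S3: 5 × $9 = $45
  M3–S2: 20 × $6 = $120
  M3–S3: 10 × $8 = $80
Optimal cost = $955.
Saving = 1335 − 955 = $380.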